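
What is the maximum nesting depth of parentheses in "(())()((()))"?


Input: "(())()((()))"
Tracking depth:
  Position 0 '(': depth becomes 1
  Position 1 '(': depth becomes 2
  Position 2 ')': depth becomes 1
  Position 3 ')': depth becomes 0
  Position 4 '(': depth becomes 1
  Position 5 ')': depth becomes 0
  Position 6 '(': depth becomes 1
  Position 7 '(': depth becomes 2
  Position 8 '(': depth becomes 3
  Position 9 ')': depth becomes 2
  Position 10 ')': depth becomes 1
  Position 11 ')': depth becomes 0
Maximum depth reached: 3

3


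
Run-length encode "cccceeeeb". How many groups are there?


Input: cccceeeeb
Scanning for consecutive runs:
  Group 1: 'c' x 4 (positions 0-3)
  Group 2: 'e' x 4 (positions 4-7)
  Group 3: 'b' x 1 (positions 8-8)
Total groups: 3

3


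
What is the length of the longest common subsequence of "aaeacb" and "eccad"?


LCS of "aaeacb" and "eccad"
DP table:
           e    c    c    a    d
      0    0    0    0    0    0
  a   0    0    0    0    1    1
  a   0    0    0    0    1    1
  e   0    1    1    1    1    1
  a   0    1    1    1    2    2
  c   0    1    2    2    2    2
  b   0    1    2    2    2    2
LCS length = dp[6][5] = 2

2


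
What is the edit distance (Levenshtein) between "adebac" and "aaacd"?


Computing edit distance: "adebac" -> "aaacd"
DP table:
           a    a    a    c    d
      0    1    2    3    4    5
  a   1    0    1    2    3    4
  d   2    1    1    2    3    3
  e   3    2    2    2    3    4
  b   4    3    3    3    3    4
  a   5    4    3    3    4    4
  c   6    5    4    4    3    4
Edit distance = dp[6][5] = 4

4


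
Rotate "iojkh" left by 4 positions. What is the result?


Input: "iojkh", rotate left by 4
First 4 characters: "iojk"
Remaining characters: "h"
Concatenate remaining + first: "h" + "iojk" = "hiojk"

hiojk


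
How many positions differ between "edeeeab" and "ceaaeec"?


Comparing "edeeeab" and "ceaaeec" position by position:
  Position 0: 'e' vs 'c' => DIFFER
  Position 1: 'd' vs 'e' => DIFFER
  Position 2: 'e' vs 'a' => DIFFER
  Position 3: 'e' vs 'a' => DIFFER
  Position 4: 'e' vs 'e' => same
  Position 5: 'a' vs 'e' => DIFFER
  Position 6: 'b' vs 'c' => DIFFER
Positions that differ: 6

6


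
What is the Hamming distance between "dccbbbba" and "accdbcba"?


Comparing "dccbbbba" and "accdbcba" position by position:
  Position 0: 'd' vs 'a' => differ
  Position 1: 'c' vs 'c' => same
  Position 2: 'c' vs 'c' => same
  Position 3: 'b' vs 'd' => differ
  Position 4: 'b' vs 'b' => same
  Position 5: 'b' vs 'c' => differ
  Position 6: 'b' vs 'b' => same
  Position 7: 'a' vs 'a' => same
Total differences (Hamming distance): 3

3


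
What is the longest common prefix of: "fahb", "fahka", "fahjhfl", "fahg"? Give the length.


Words: fahb, fahka, fahjhfl, fahg
  Position 0: all 'f' => match
  Position 1: all 'a' => match
  Position 2: all 'h' => match
  Position 3: ('b', 'k', 'j', 'g') => mismatch, stop
LCP = "fah" (length 3)

3


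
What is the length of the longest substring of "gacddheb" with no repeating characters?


Input: "gacddheb"
Sliding window (track last position of each char):
  Position 0 ('g'): window [0,0] length 1 -- new best
  Position 1 ('a'): window [0,1] length 2 -- new best
  Position 2 ('c'): window [0,2] length 3 -- new best
  Position 3 ('d'): window [0,3] length 4 -- new best
  Position 4 ('d'): repeat (last at 3), move window start to 4
  Position 4 ('d'): window [4,4] length 1
  Position 5 ('h'): window [4,5] length 2
  Position 6 ('e'): window [4,6] length 3
  Position 7 ('b'): window [4,7] length 4
Longest substring with no repeats: "gacd" with length 4

4


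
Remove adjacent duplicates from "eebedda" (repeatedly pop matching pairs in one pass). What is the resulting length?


Input: eebedda
Stack-based adjacent duplicate removal:
  Read 'e': push. Stack: e
  Read 'e': matches stack top 'e' => pop. Stack: (empty)
  Read 'b': push. Stack: b
  Read 'e': push. Stack: be
  Read 'd': push. Stack: bed
  Read 'd': matches stack top 'd' => pop. Stack: be
  Read 'a': push. Stack: bea
Final stack: "bea" (length 3)

3


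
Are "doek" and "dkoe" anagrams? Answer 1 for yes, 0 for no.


Strings: "doek", "dkoe"
Sorted first:  deko
Sorted second: deko
Sorted forms match => anagrams

1


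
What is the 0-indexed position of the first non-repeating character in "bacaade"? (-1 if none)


Input: bacaade
Character frequencies:
  'a': 3
  'b': 1
  'c': 1
  'd': 1
  'e': 1
Scanning left to right for freq == 1:
  Position 0 ('b'): unique! => answer = 0

0


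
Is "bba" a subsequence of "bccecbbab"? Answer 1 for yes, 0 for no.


Check if "bba" is a subsequence of "bccecbbab"
Greedy scan:
  Position 0 ('b'): matches sub[0] = 'b'
  Position 1 ('c'): no match needed
  Position 2 ('c'): no match needed
  Position 3 ('e'): no match needed
  Position 4 ('c'): no match needed
  Position 5 ('b'): matches sub[1] = 'b'
  Position 6 ('b'): no match needed
  Position 7 ('a'): matches sub[2] = 'a'
  Position 8 ('b'): no match needed
All 3 characters matched => is a subsequence

1


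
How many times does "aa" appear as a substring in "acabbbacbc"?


Searching for "aa" in "acabbbacbc"
Scanning each position:
  Position 0: "ac" => no
  Position 1: "ca" => no
  Position 2: "ab" => no
  Position 3: "bb" => no
  Position 4: "bb" => no
  Position 5: "ba" => no
  Position 6: "ac" => no
  Position 7: "cb" => no
  Position 8: "bc" => no
Total occurrences: 0

0


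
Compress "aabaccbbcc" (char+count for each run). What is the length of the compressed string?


Input: aabaccbbcc
Runs:
  'a' x 2 => "a2"
  'b' x 1 => "b1"
  'a' x 1 => "a1"
  'c' x 2 => "c2"
  'b' x 2 => "b2"
  'c' x 2 => "c2"
Compressed: "a2b1a1c2b2c2"
Compressed length: 12

12


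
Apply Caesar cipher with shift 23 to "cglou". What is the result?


Caesar cipher: shift "cglou" by 23
  'c' (pos 2) + 23 = pos 25 = 'z'
  'g' (pos 6) + 23 = pos 3 = 'd'
  'l' (pos 11) + 23 = pos 8 = 'i'
  'o' (pos 14) + 23 = pos 11 = 'l'
  'u' (pos 20) + 23 = pos 17 = 'r'
Result: zdilr

zdilr


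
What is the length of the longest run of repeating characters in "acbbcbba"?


Input: "acbbcbba"
Scanning for longest run:
  Position 1 ('c'): new char, reset run to 1
  Position 2 ('b'): new char, reset run to 1
  Position 3 ('b'): continues run of 'b', length=2
  Position 4 ('c'): new char, reset run to 1
  Position 5 ('b'): new char, reset run to 1
  Position 6 ('b'): continues run of 'b', length=2
  Position 7 ('a'): new char, reset run to 1
Longest run: 'b' with length 2

2


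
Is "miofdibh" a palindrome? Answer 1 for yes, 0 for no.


Input: miofdibh
Reversed: hbidfoim
  Compare pos 0 ('m') with pos 7 ('h'): MISMATCH
  Compare pos 1 ('i') with pos 6 ('b'): MISMATCH
  Compare pos 2 ('o') with pos 5 ('i'): MISMATCH
  Compare pos 3 ('f') with pos 4 ('d'): MISMATCH
Result: not a palindrome

0


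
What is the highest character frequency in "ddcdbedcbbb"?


Input: ddcdbedcbbb
Character counts:
  'b': 4
  'c': 2
  'd': 4
  'e': 1
Maximum frequency: 4

4


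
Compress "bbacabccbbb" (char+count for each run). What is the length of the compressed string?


Input: bbacabccbbb
Runs:
  'b' x 2 => "b2"
  'a' x 1 => "a1"
  'c' x 1 => "c1"
  'a' x 1 => "a1"
  'b' x 1 => "b1"
  'c' x 2 => "c2"
  'b' x 3 => "b3"
Compressed: "b2a1c1a1b1c2b3"
Compressed length: 14

14


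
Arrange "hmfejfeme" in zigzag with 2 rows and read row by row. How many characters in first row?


Zigzag "hmfejfeme" into 2 rows:
Placing characters:
  'h' => row 0
  'm' => row 1
  'f' => row 0
  'e' => row 1
  'j' => row 0
  'f' => row 1
  'e' => row 0
  'm' => row 1
  'e' => row 0
Rows:
  Row 0: "hfjee"
  Row 1: "mefm"
First row length: 5

5


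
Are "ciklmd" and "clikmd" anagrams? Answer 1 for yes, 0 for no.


Strings: "ciklmd", "clikmd"
Sorted first:  cdiklm
Sorted second: cdiklm
Sorted forms match => anagrams

1


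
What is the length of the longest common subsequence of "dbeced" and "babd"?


LCS of "dbeced" and "babd"
DP table:
           b    a    b    d
      0    0    0    0    0
  d   0    0    0    0    1
  b   0    1    1    1    1
  e   0    1    1    1    1
  c   0    1    1    1    1
  e   0    1    1    1    1
  d   0    1    1    1    2
LCS length = dp[6][4] = 2

2


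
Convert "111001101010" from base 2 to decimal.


Input: "111001101010" in base 2
Positional expansion:
  Digit '1' (value 1) x 2^11 = 2048
  Digit '1' (value 1) x 2^10 = 1024
  Digit '1' (value 1) x 2^9 = 512
  Digit '0' (value 0) x 2^8 = 0
  Digit '0' (value 0) x 2^7 = 0
  Digit '1' (value 1) x 2^6 = 64
  Digit '1' (value 1) x 2^5 = 32
  Digit '0' (value 0) x 2^4 = 0
  Digit '1' (value 1) x 2^3 = 8
  Digit '0' (value 0) x 2^2 = 0
  Digit '1' (value 1) x 2^1 = 2
  Digit '0' (value 0) x 2^0 = 0
Sum = 3690

3690


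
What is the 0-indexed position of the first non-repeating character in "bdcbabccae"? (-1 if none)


Input: bdcbabccae
Character frequencies:
  'a': 2
  'b': 3
  'c': 3
  'd': 1
  'e': 1
Scanning left to right for freq == 1:
  Position 0 ('b'): freq=3, skip
  Position 1 ('d'): unique! => answer = 1

1


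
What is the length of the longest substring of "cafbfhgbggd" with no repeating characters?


Input: "cafbfhgbggd"
Sliding window (track last position of each char):
  Position 0 ('c'): window [0,0] length 1 -- new best
  Position 1 ('a'): window [0,1] length 2 -- new best
  Position 2 ('f'): window [0,2] length 3 -- new best
  Position 3 ('b'): window [0,3] length 4 -- new best
  Position 4 ('f'): repeat (last at 2), move window start to 3
  Position 4 ('f'): window [3,4] length 2
  Position 5 ('h'): window [3,5] length 3
  Position 6 ('g'): window [3,6] length 4
  Position 7 ('b'): repeat (last at 3), move window start to 4
  Position 7 ('b'): window [4,7] length 4
  Position 8 ('g'): repeat (last at 6), move window start to 7
  Position 8 ('g'): window [7,8] length 2
  Position 9 ('g'): repeat (last at 8), move window start to 9
  Position 9 ('g'): window [9,9] length 1
  Position 10 ('d'): window [9,10] length 2
Longest substring with no repeats: "cafb" with length 4

4


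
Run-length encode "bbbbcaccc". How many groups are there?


Input: bbbbcaccc
Scanning for consecutive runs:
  Group 1: 'b' x 4 (positions 0-3)
  Group 2: 'c' x 1 (positions 4-4)
  Group 3: 'a' x 1 (positions 5-5)
  Group 4: 'c' x 3 (positions 6-8)
Total groups: 4

4


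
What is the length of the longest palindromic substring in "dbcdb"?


Input: "dbcdb"
Checking substrings for palindromes:
  No multi-char palindromic substrings found
Longest palindromic substring: "d" with length 1

1


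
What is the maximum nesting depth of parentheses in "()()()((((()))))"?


Input: "()()()((((()))))"
Tracking depth:
  Position 0 '(': depth becomes 1
  Position 1 ')': depth becomes 0
  Position 2 '(': depth becomes 1
  Position 3 ')': depth becomes 0
  Position 4 '(': depth becomes 1
  Position 5 ')': depth becomes 0
  Position 6 '(': depth becomes 1
  Position 7 '(': depth becomes 2
  Position 8 '(': depth becomes 3
  Position 9 '(': depth becomes 4
  Position 10 '(': depth becomes 5
  Position 11 ')': depth becomes 4
  Position 12 ')': depth becomes 3
  Position 13 ')': depth becomes 2
  Position 14 ')': depth becomes 1
  Position 15 ')': depth becomes 0
Maximum depth reached: 5

5


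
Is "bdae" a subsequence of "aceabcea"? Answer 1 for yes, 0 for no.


Check if "bdae" is a subsequence of "aceabcea"
Greedy scan:
  Position 0 ('a'): no match needed
  Position 1 ('c'): no match needed
  Position 2 ('e'): no match needed
  Position 3 ('a'): no match needed
  Position 4 ('b'): matches sub[0] = 'b'
  Position 5 ('c'): no match needed
  Position 6 ('e'): no match needed
  Position 7 ('a'): no match needed
Only matched 1/4 characters => not a subsequence

0


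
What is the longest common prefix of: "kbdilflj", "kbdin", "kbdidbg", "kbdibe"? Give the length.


Words: kbdilflj, kbdin, kbdidbg, kbdibe
  Position 0: all 'k' => match
  Position 1: all 'b' => match
  Position 2: all 'd' => match
  Position 3: all 'i' => match
  Position 4: ('l', 'n', 'd', 'b') => mismatch, stop
LCP = "kbdi" (length 4)

4


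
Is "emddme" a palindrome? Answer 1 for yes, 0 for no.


Input: emddme
Reversed: emddme
  Compare pos 0 ('e') with pos 5 ('e'): match
  Compare pos 1 ('m') with pos 4 ('m'): match
  Compare pos 2 ('d') with pos 3 ('d'): match
Result: palindrome

1


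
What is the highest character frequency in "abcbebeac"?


Input: abcbebeac
Character counts:
  'a': 2
  'b': 3
  'c': 2
  'e': 2
Maximum frequency: 3

3


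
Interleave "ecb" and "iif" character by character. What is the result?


Interleaving "ecb" and "iif":
  Position 0: 'e' from first, 'i' from second => "ei"
  Position 1: 'c' from first, 'i' from second => "ci"
  Position 2: 'b' from first, 'f' from second => "bf"
Result: eicibf

eicibf


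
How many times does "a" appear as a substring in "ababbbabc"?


Searching for "a" in "ababbbabc"
Scanning each position:
  Position 0: "a" => MATCH
  Position 1: "b" => no
  Position 2: "a" => MATCH
  Position 3: "b" => no
  Position 4: "b" => no
  Position 5: "b" => no
  Position 6: "a" => MATCH
  Position 7: "b" => no
  Position 8: "c" => no
Total occurrences: 3

3


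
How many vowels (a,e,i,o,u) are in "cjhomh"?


Input: cjhomh
Checking each character:
  'c' at position 0: consonant
  'j' at position 1: consonant
  'h' at position 2: consonant
  'o' at position 3: vowel (running total: 1)
  'm' at position 4: consonant
  'h' at position 5: consonant
Total vowels: 1

1


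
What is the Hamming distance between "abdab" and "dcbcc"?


Comparing "abdab" and "dcbcc" position by position:
  Position 0: 'a' vs 'd' => differ
  Position 1: 'b' vs 'c' => differ
  Position 2: 'd' vs 'b' => differ
  Position 3: 'a' vs 'c' => differ
  Position 4: 'b' vs 'c' => differ
Total differences (Hamming distance): 5

5


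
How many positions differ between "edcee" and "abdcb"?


Comparing "edcee" and "abdcb" position by position:
  Position 0: 'e' vs 'a' => DIFFER
  Position 1: 'd' vs 'b' => DIFFER
  Position 2: 'c' vs 'd' => DIFFER
  Position 3: 'e' vs 'c' => DIFFER
  Position 4: 'e' vs 'b' => DIFFER
Positions that differ: 5

5


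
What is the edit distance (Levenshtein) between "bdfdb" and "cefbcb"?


Computing edit distance: "bdfdb" -> "cefbcb"
DP table:
           c    e    f    b    c    b
      0    1    2    3    4    5    6
  b   1    1    2    3    3    4    5
  d   2    2    2    3    4    4    5
  f   3    3    3    2    3    4    5
  d   4    4    4    3    3    4    5
  b   5    5    5    4    3    4    4
Edit distance = dp[5][6] = 4

4


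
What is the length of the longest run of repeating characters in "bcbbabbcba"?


Input: "bcbbabbcba"
Scanning for longest run:
  Position 1 ('c'): new char, reset run to 1
  Position 2 ('b'): new char, reset run to 1
  Position 3 ('b'): continues run of 'b', length=2
  Position 4 ('a'): new char, reset run to 1
  Position 5 ('b'): new char, reset run to 1
  Position 6 ('b'): continues run of 'b', length=2
  Position 7 ('c'): new char, reset run to 1
  Position 8 ('b'): new char, reset run to 1
  Position 9 ('a'): new char, reset run to 1
Longest run: 'b' with length 2

2


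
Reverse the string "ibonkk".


Input: ibonkk
Reading characters right to left:
  Position 5: 'k'
  Position 4: 'k'
  Position 3: 'n'
  Position 2: 'o'
  Position 1: 'b'
  Position 0: 'i'
Reversed: kknobi

kknobi


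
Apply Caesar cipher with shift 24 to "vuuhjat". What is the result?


Caesar cipher: shift "vuuhjat" by 24
  'v' (pos 21) + 24 = pos 19 = 't'
  'u' (pos 20) + 24 = pos 18 = 's'
  'u' (pos 20) + 24 = pos 18 = 's'
  'h' (pos 7) + 24 = pos 5 = 'f'
  'j' (pos 9) + 24 = pos 7 = 'h'
  'a' (pos 0) + 24 = pos 24 = 'y'
  't' (pos 19) + 24 = pos 17 = 'r'
Result: tssfhyr

tssfhyr


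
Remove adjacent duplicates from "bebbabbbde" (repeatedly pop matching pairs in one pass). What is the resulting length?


Input: bebbabbbde
Stack-based adjacent duplicate removal:
  Read 'b': push. Stack: b
  Read 'e': push. Stack: be
  Read 'b': push. Stack: beb
  Read 'b': matches stack top 'b' => pop. Stack: be
  Read 'a': push. Stack: bea
  Read 'b': push. Stack: beab
  Read 'b': matches stack top 'b' => pop. Stack: bea
  Read 'b': push. Stack: beab
  Read 'd': push. Stack: beabd
  Read 'e': push. Stack: beabde
Final stack: "beabde" (length 6)

6


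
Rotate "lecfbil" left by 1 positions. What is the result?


Input: "lecfbil", rotate left by 1
First 1 characters: "l"
Remaining characters: "ecfbil"
Concatenate remaining + first: "ecfbil" + "l" = "ecfbill"

ecfbill


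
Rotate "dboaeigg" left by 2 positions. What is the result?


Input: "dboaeigg", rotate left by 2
First 2 characters: "db"
Remaining characters: "oaeigg"
Concatenate remaining + first: "oaeigg" + "db" = "oaeiggdb"

oaeiggdb


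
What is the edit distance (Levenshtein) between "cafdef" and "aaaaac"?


Computing edit distance: "cafdef" -> "aaaaac"
DP table:
           a    a    a    a    a    c
      0    1    2    3    4    5    6
  c   1    1    2    3    4    5    5
  a   2    1    1    2    3    4    5
  f   3    2    2    2    3    4    5
  d   4    3    3    3    3    4    5
  e   5    4    4    4    4    4    5
  f   6    5    5    5    5    5    5
Edit distance = dp[6][6] = 5

5


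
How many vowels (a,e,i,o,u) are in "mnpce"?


Input: mnpce
Checking each character:
  'm' at position 0: consonant
  'n' at position 1: consonant
  'p' at position 2: consonant
  'c' at position 3: consonant
  'e' at position 4: vowel (running total: 1)
Total vowels: 1

1


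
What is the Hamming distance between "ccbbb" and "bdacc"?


Comparing "ccbbb" and "bdacc" position by position:
  Position 0: 'c' vs 'b' => differ
  Position 1: 'c' vs 'd' => differ
  Position 2: 'b' vs 'a' => differ
  Position 3: 'b' vs 'c' => differ
  Position 4: 'b' vs 'c' => differ
Total differences (Hamming distance): 5

5


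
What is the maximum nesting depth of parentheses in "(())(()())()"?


Input: "(())(()())()"
Tracking depth:
  Position 0 '(': depth becomes 1
  Position 1 '(': depth becomes 2
  Position 2 ')': depth becomes 1
  Position 3 ')': depth becomes 0
  Position 4 '(': depth becomes 1
  Position 5 '(': depth becomes 2
  Position 6 ')': depth becomes 1
  Position 7 '(': depth becomes 2
  Position 8 ')': depth becomes 1
  Position 9 ')': depth becomes 0
  Position 10 '(': depth becomes 1
  Position 11 ')': depth becomes 0
Maximum depth reached: 2

2


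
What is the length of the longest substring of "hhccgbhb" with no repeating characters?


Input: "hhccgbhb"
Sliding window (track last position of each char):
  Position 0 ('h'): window [0,0] length 1 -- new best
  Position 1 ('h'): repeat (last at 0), move window start to 1
  Position 1 ('h'): window [1,1] length 1
  Position 2 ('c'): window [1,2] length 2 -- new best
  Position 3 ('c'): repeat (last at 2), move window start to 3
  Position 3 ('c'): window [3,3] length 1
  Position 4 ('g'): window [3,4] length 2
  Position 5 ('b'): window [3,5] length 3 -- new best
  Position 6 ('h'): window [3,6] length 4 -- new best
  Position 7 ('b'): repeat (last at 5), move window start to 6
  Position 7 ('b'): window [6,7] length 2
Longest substring with no repeats: "cgbh" with length 4

4


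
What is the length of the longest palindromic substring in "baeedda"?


Input: "baeedda"
Checking substrings for palindromes:
  [2:4] "ee" (len 2) => palindrome
  [4:6] "dd" (len 2) => palindrome
Longest palindromic substring: "ee" with length 2

2


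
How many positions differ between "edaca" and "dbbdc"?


Comparing "edaca" and "dbbdc" position by position:
  Position 0: 'e' vs 'd' => DIFFER
  Position 1: 'd' vs 'b' => DIFFER
  Position 2: 'a' vs 'b' => DIFFER
  Position 3: 'c' vs 'd' => DIFFER
  Position 4: 'a' vs 'c' => DIFFER
Positions that differ: 5

5


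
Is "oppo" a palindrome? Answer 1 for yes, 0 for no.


Input: oppo
Reversed: oppo
  Compare pos 0 ('o') with pos 3 ('o'): match
  Compare pos 1 ('p') with pos 2 ('p'): match
Result: palindrome

1


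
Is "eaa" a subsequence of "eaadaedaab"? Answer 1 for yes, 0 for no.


Check if "eaa" is a subsequence of "eaadaedaab"
Greedy scan:
  Position 0 ('e'): matches sub[0] = 'e'
  Position 1 ('a'): matches sub[1] = 'a'
  Position 2 ('a'): matches sub[2] = 'a'
  Position 3 ('d'): no match needed
  Position 4 ('a'): no match needed
  Position 5 ('e'): no match needed
  Position 6 ('d'): no match needed
  Position 7 ('a'): no match needed
  Position 8 ('a'): no match needed
  Position 9 ('b'): no match needed
All 3 characters matched => is a subsequence

1


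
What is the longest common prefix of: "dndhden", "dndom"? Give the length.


Words: dndhden, dndom
  Position 0: all 'd' => match
  Position 1: all 'n' => match
  Position 2: all 'd' => match
  Position 3: ('h', 'o') => mismatch, stop
LCP = "dnd" (length 3)

3


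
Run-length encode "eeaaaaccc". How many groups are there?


Input: eeaaaaccc
Scanning for consecutive runs:
  Group 1: 'e' x 2 (positions 0-1)
  Group 2: 'a' x 4 (positions 2-5)
  Group 3: 'c' x 3 (positions 6-8)
Total groups: 3

3


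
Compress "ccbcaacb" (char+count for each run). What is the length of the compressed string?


Input: ccbcaacb
Runs:
  'c' x 2 => "c2"
  'b' x 1 => "b1"
  'c' x 1 => "c1"
  'a' x 2 => "a2"
  'c' x 1 => "c1"
  'b' x 1 => "b1"
Compressed: "c2b1c1a2c1b1"
Compressed length: 12

12


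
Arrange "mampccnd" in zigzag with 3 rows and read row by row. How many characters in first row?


Zigzag "mampccnd" into 3 rows:
Placing characters:
  'm' => row 0
  'a' => row 1
  'm' => row 2
  'p' => row 1
  'c' => row 0
  'c' => row 1
  'n' => row 2
  'd' => row 1
Rows:
  Row 0: "mc"
  Row 1: "apcd"
  Row 2: "mn"
First row length: 2

2


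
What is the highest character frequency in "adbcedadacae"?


Input: adbcedadacae
Character counts:
  'a': 4
  'b': 1
  'c': 2
  'd': 3
  'e': 2
Maximum frequency: 4

4


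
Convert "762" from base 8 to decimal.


Input: "762" in base 8
Positional expansion:
  Digit '7' (value 7) x 8^2 = 448
  Digit '6' (value 6) x 8^1 = 48
  Digit '2' (value 2) x 8^0 = 2
Sum = 498

498


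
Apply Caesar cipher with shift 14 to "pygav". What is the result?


Caesar cipher: shift "pygav" by 14
  'p' (pos 15) + 14 = pos 3 = 'd'
  'y' (pos 24) + 14 = pos 12 = 'm'
  'g' (pos 6) + 14 = pos 20 = 'u'
  'a' (pos 0) + 14 = pos 14 = 'o'
  'v' (pos 21) + 14 = pos 9 = 'j'
Result: dmuoj

dmuoj


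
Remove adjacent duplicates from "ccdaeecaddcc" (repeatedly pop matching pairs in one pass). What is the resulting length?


Input: ccdaeecaddcc
Stack-based adjacent duplicate removal:
  Read 'c': push. Stack: c
  Read 'c': matches stack top 'c' => pop. Stack: (empty)
  Read 'd': push. Stack: d
  Read 'a': push. Stack: da
  Read 'e': push. Stack: dae
  Read 'e': matches stack top 'e' => pop. Stack: da
  Read 'c': push. Stack: dac
  Read 'a': push. Stack: daca
  Read 'd': push. Stack: dacad
  Read 'd': matches stack top 'd' => pop. Stack: daca
  Read 'c': push. Stack: dacac
  Read 'c': matches stack top 'c' => pop. Stack: daca
Final stack: "daca" (length 4)

4


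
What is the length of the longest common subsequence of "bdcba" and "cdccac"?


LCS of "bdcba" and "cdccac"
DP table:
           c    d    c    c    a    c
      0    0    0    0    0    0    0
  b   0    0    0    0    0    0    0
  d   0    0    1    1    1    1    1
  c   0    1    1    2    2    2    2
  b   0    1    1    2    2    2    2
  a   0    1    1    2    2    3    3
LCS length = dp[5][6] = 3

3


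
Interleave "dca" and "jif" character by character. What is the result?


Interleaving "dca" and "jif":
  Position 0: 'd' from first, 'j' from second => "dj"
  Position 1: 'c' from first, 'i' from second => "ci"
  Position 2: 'a' from first, 'f' from second => "af"
Result: djciaf

djciaf


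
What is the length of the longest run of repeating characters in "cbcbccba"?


Input: "cbcbccba"
Scanning for longest run:
  Position 1 ('b'): new char, reset run to 1
  Position 2 ('c'): new char, reset run to 1
  Position 3 ('b'): new char, reset run to 1
  Position 4 ('c'): new char, reset run to 1
  Position 5 ('c'): continues run of 'c', length=2
  Position 6 ('b'): new char, reset run to 1
  Position 7 ('a'): new char, reset run to 1
Longest run: 'c' with length 2

2


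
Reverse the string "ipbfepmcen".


Input: ipbfepmcen
Reading characters right to left:
  Position 9: 'n'
  Position 8: 'e'
  Position 7: 'c'
  Position 6: 'm'
  Position 5: 'p'
  Position 4: 'e'
  Position 3: 'f'
  Position 2: 'b'
  Position 1: 'p'
  Position 0: 'i'
Reversed: necmpefbpi

necmpefbpi


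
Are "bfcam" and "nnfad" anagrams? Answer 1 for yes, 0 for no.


Strings: "bfcam", "nnfad"
Sorted first:  abcfm
Sorted second: adfnn
Differ at position 1: 'b' vs 'd' => not anagrams

0


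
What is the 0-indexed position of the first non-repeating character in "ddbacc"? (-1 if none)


Input: ddbacc
Character frequencies:
  'a': 1
  'b': 1
  'c': 2
  'd': 2
Scanning left to right for freq == 1:
  Position 0 ('d'): freq=2, skip
  Position 1 ('d'): freq=2, skip
  Position 2 ('b'): unique! => answer = 2

2


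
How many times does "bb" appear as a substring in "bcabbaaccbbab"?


Searching for "bb" in "bcabbaaccbbab"
Scanning each position:
  Position 0: "bc" => no
  Position 1: "ca" => no
  Position 2: "ab" => no
  Position 3: "bb" => MATCH
  Position 4: "ba" => no
  Position 5: "aa" => no
  Position 6: "ac" => no
  Position 7: "cc" => no
  Position 8: "cb" => no
  Position 9: "bb" => MATCH
  Position 10: "ba" => no
  Position 11: "ab" => no
Total occurrences: 2

2


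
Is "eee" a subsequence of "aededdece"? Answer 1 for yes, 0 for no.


Check if "eee" is a subsequence of "aededdece"
Greedy scan:
  Position 0 ('a'): no match needed
  Position 1 ('e'): matches sub[0] = 'e'
  Position 2 ('d'): no match needed
  Position 3 ('e'): matches sub[1] = 'e'
  Position 4 ('d'): no match needed
  Position 5 ('d'): no match needed
  Position 6 ('e'): matches sub[2] = 'e'
  Position 7 ('c'): no match needed
  Position 8 ('e'): no match needed
All 3 characters matched => is a subsequence

1


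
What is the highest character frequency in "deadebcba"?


Input: deadebcba
Character counts:
  'a': 2
  'b': 2
  'c': 1
  'd': 2
  'e': 2
Maximum frequency: 2

2


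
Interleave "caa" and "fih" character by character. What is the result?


Interleaving "caa" and "fih":
  Position 0: 'c' from first, 'f' from second => "cf"
  Position 1: 'a' from first, 'i' from second => "ai"
  Position 2: 'a' from first, 'h' from second => "ah"
Result: cfaiah

cfaiah


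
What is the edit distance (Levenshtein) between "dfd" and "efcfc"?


Computing edit distance: "dfd" -> "efcfc"
DP table:
           e    f    c    f    c
      0    1    2    3    4    5
  d   1    1    2    3    4    5
  f   2    2    1    2    3    4
  d   3    3    2    2    3    4
Edit distance = dp[3][5] = 4

4


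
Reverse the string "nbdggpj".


Input: nbdggpj
Reading characters right to left:
  Position 6: 'j'
  Position 5: 'p'
  Position 4: 'g'
  Position 3: 'g'
  Position 2: 'd'
  Position 1: 'b'
  Position 0: 'n'
Reversed: jpggdbn

jpggdbn


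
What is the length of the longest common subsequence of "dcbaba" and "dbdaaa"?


LCS of "dcbaba" and "dbdaaa"
DP table:
           d    b    d    a    a    a
      0    0    0    0    0    0    0
  d   0    1    1    1    1    1    1
  c   0    1    1    1    1    1    1
  b   0    1    2    2    2    2    2
  a   0    1    2    2    3    3    3
  b   0    1    2    2    3    3    3
  a   0    1    2    2    3    4    4
LCS length = dp[6][6] = 4

4


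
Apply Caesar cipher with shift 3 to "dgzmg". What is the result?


Caesar cipher: shift "dgzmg" by 3
  'd' (pos 3) + 3 = pos 6 = 'g'
  'g' (pos 6) + 3 = pos 9 = 'j'
  'z' (pos 25) + 3 = pos 2 = 'c'
  'm' (pos 12) + 3 = pos 15 = 'p'
  'g' (pos 6) + 3 = pos 9 = 'j'
Result: gjcpj

gjcpj


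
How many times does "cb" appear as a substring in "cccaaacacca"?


Searching for "cb" in "cccaaacacca"
Scanning each position:
  Position 0: "cc" => no
  Position 1: "cc" => no
  Position 2: "ca" => no
  Position 3: "aa" => no
  Position 4: "aa" => no
  Position 5: "ac" => no
  Position 6: "ca" => no
  Position 7: "ac" => no
  Position 8: "cc" => no
  Position 9: "ca" => no
Total occurrences: 0

0


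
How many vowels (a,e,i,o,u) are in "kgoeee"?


Input: kgoeee
Checking each character:
  'k' at position 0: consonant
  'g' at position 1: consonant
  'o' at position 2: vowel (running total: 1)
  'e' at position 3: vowel (running total: 2)
  'e' at position 4: vowel (running total: 3)
  'e' at position 5: vowel (running total: 4)
Total vowels: 4

4


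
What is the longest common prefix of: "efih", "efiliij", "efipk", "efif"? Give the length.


Words: efih, efiliij, efipk, efif
  Position 0: all 'e' => match
  Position 1: all 'f' => match
  Position 2: all 'i' => match
  Position 3: ('h', 'l', 'p', 'f') => mismatch, stop
LCP = "efi" (length 3)

3


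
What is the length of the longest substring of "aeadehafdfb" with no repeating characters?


Input: "aeadehafdfb"
Sliding window (track last position of each char):
  Position 0 ('a'): window [0,0] length 1 -- new best
  Position 1 ('e'): window [0,1] length 2 -- new best
  Position 2 ('a'): repeat (last at 0), move window start to 1
  Position 2 ('a'): window [1,2] length 2
  Position 3 ('d'): window [1,3] length 3 -- new best
  Position 4 ('e'): repeat (last at 1), move window start to 2
  Position 4 ('e'): window [2,4] length 3
  Position 5 ('h'): window [2,5] length 4 -- new best
  Position 6 ('a'): repeat (last at 2), move window start to 3
  Position 6 ('a'): window [3,6] length 4
  Position 7 ('f'): window [3,7] length 5 -- new best
  Position 8 ('d'): repeat (last at 3), move window start to 4
  Position 8 ('d'): window [4,8] length 5
  Position 9 ('f'): repeat (last at 7), move window start to 8
  Position 9 ('f'): window [8,9] length 2
  Position 10 ('b'): window [8,10] length 3
Longest substring with no repeats: "dehaf" with length 5

5


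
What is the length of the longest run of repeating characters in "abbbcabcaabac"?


Input: "abbbcabcaabac"
Scanning for longest run:
  Position 1 ('b'): new char, reset run to 1
  Position 2 ('b'): continues run of 'b', length=2
  Position 3 ('b'): continues run of 'b', length=3
  Position 4 ('c'): new char, reset run to 1
  Position 5 ('a'): new char, reset run to 1
  Position 6 ('b'): new char, reset run to 1
  Position 7 ('c'): new char, reset run to 1
  Position 8 ('a'): new char, reset run to 1
  Position 9 ('a'): continues run of 'a', length=2
  Position 10 ('b'): new char, reset run to 1
  Position 11 ('a'): new char, reset run to 1
  Position 12 ('c'): new char, reset run to 1
Longest run: 'b' with length 3

3


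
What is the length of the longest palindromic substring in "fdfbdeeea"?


Input: "fdfbdeeea"
Checking substrings for palindromes:
  [0:3] "fdf" (len 3) => palindrome
  [5:8] "eee" (len 3) => palindrome
  [5:7] "ee" (len 2) => palindrome
  [6:8] "ee" (len 2) => palindrome
Longest palindromic substring: "fdf" with length 3

3


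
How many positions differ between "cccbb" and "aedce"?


Comparing "cccbb" and "aedce" position by position:
  Position 0: 'c' vs 'a' => DIFFER
  Position 1: 'c' vs 'e' => DIFFER
  Position 2: 'c' vs 'd' => DIFFER
  Position 3: 'b' vs 'c' => DIFFER
  Position 4: 'b' vs 'e' => DIFFER
Positions that differ: 5

5


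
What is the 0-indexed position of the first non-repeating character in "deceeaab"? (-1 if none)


Input: deceeaab
Character frequencies:
  'a': 2
  'b': 1
  'c': 1
  'd': 1
  'e': 3
Scanning left to right for freq == 1:
  Position 0 ('d'): unique! => answer = 0

0


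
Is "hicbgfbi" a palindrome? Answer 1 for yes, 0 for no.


Input: hicbgfbi
Reversed: ibfgbcih
  Compare pos 0 ('h') with pos 7 ('i'): MISMATCH
  Compare pos 1 ('i') with pos 6 ('b'): MISMATCH
  Compare pos 2 ('c') with pos 5 ('f'): MISMATCH
  Compare pos 3 ('b') with pos 4 ('g'): MISMATCH
Result: not a palindrome

0


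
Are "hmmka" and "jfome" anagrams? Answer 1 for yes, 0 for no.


Strings: "hmmka", "jfome"
Sorted first:  ahkmm
Sorted second: efjmo
Differ at position 0: 'a' vs 'e' => not anagrams

0


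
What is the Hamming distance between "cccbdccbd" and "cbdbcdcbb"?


Comparing "cccbdccbd" and "cbdbcdcbb" position by position:
  Position 0: 'c' vs 'c' => same
  Position 1: 'c' vs 'b' => differ
  Position 2: 'c' vs 'd' => differ
  Position 3: 'b' vs 'b' => same
  Position 4: 'd' vs 'c' => differ
  Position 5: 'c' vs 'd' => differ
  Position 6: 'c' vs 'c' => same
  Position 7: 'b' vs 'b' => same
  Position 8: 'd' vs 'b' => differ
Total differences (Hamming distance): 5

5


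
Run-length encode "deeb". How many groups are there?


Input: deeb
Scanning for consecutive runs:
  Group 1: 'd' x 1 (positions 0-0)
  Group 2: 'e' x 2 (positions 1-2)
  Group 3: 'b' x 1 (positions 3-3)
Total groups: 3

3


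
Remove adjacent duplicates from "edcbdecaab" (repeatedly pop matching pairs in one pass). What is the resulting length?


Input: edcbdecaab
Stack-based adjacent duplicate removal:
  Read 'e': push. Stack: e
  Read 'd': push. Stack: ed
  Read 'c': push. Stack: edc
  Read 'b': push. Stack: edcb
  Read 'd': push. Stack: edcbd
  Read 'e': push. Stack: edcbde
  Read 'c': push. Stack: edcbdec
  Read 'a': push. Stack: edcbdeca
  Read 'a': matches stack top 'a' => pop. Stack: edcbdec
  Read 'b': push. Stack: edcbdecb
Final stack: "edcbdecb" (length 8)

8


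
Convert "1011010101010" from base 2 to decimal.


Input: "1011010101010" in base 2
Positional expansion:
  Digit '1' (value 1) x 2^12 = 4096
  Digit '0' (value 0) x 2^11 = 0
  Digit '1' (value 1) x 2^10 = 1024
  Digit '1' (value 1) x 2^9 = 512
  Digit '0' (value 0) x 2^8 = 0
  Digit '1' (value 1) x 2^7 = 128
  Digit '0' (value 0) x 2^6 = 0
  Digit '1' (value 1) x 2^5 = 32
  Digit '0' (value 0) x 2^4 = 0
  Digit '1' (value 1) x 2^3 = 8
  Digit '0' (value 0) x 2^2 = 0
  Digit '1' (value 1) x 2^1 = 2
  Digit '0' (value 0) x 2^0 = 0
Sum = 5802

5802


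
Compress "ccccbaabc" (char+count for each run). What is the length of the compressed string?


Input: ccccbaabc
Runs:
  'c' x 4 => "c4"
  'b' x 1 => "b1"
  'a' x 2 => "a2"
  'b' x 1 => "b1"
  'c' x 1 => "c1"
Compressed: "c4b1a2b1c1"
Compressed length: 10

10


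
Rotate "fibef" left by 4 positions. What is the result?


Input: "fibef", rotate left by 4
First 4 characters: "fibe"
Remaining characters: "f"
Concatenate remaining + first: "f" + "fibe" = "ffibe"

ffibe


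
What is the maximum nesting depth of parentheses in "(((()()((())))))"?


Input: "(((()()((())))))"
Tracking depth:
  Position 0 '(': depth becomes 1
  Position 1 '(': depth becomes 2
  Position 2 '(': depth becomes 3
  Position 3 '(': depth becomes 4
  Position 4 ')': depth becomes 3
  Position 5 '(': depth becomes 4
  Position 6 ')': depth becomes 3
  Position 7 '(': depth becomes 4
  Position 8 '(': depth becomes 5
  Position 9 '(': depth becomes 6
  Position 10 ')': depth becomes 5
  Position 11 ')': depth becomes 4
  Position 12 ')': depth becomes 3
  Position 13 ')': depth becomes 2
  Position 14 ')': depth becomes 1
  Position 15 ')': depth becomes 0
Maximum depth reached: 6

6


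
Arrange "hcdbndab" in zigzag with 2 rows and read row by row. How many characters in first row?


Zigzag "hcdbndab" into 2 rows:
Placing characters:
  'h' => row 0
  'c' => row 1
  'd' => row 0
  'b' => row 1
  'n' => row 0
  'd' => row 1
  'a' => row 0
  'b' => row 1
Rows:
  Row 0: "hdna"
  Row 1: "cbdb"
First row length: 4

4


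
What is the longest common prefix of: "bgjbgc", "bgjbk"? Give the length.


Words: bgjbgc, bgjbk
  Position 0: all 'b' => match
  Position 1: all 'g' => match
  Position 2: all 'j' => match
  Position 3: all 'b' => match
  Position 4: ('g', 'k') => mismatch, stop
LCP = "bgjb" (length 4)

4


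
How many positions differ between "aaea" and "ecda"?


Comparing "aaea" and "ecda" position by position:
  Position 0: 'a' vs 'e' => DIFFER
  Position 1: 'a' vs 'c' => DIFFER
  Position 2: 'e' vs 'd' => DIFFER
  Position 3: 'a' vs 'a' => same
Positions that differ: 3

3


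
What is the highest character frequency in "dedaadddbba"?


Input: dedaadddbba
Character counts:
  'a': 3
  'b': 2
  'd': 5
  'e': 1
Maximum frequency: 5

5


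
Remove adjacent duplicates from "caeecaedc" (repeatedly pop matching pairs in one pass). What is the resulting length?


Input: caeecaedc
Stack-based adjacent duplicate removal:
  Read 'c': push. Stack: c
  Read 'a': push. Stack: ca
  Read 'e': push. Stack: cae
  Read 'e': matches stack top 'e' => pop. Stack: ca
  Read 'c': push. Stack: cac
  Read 'a': push. Stack: caca
  Read 'e': push. Stack: cacae
  Read 'd': push. Stack: cacaed
  Read 'c': push. Stack: cacaedc
Final stack: "cacaedc" (length 7)

7


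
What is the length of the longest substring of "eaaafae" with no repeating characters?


Input: "eaaafae"
Sliding window (track last position of each char):
  Position 0 ('e'): window [0,0] length 1 -- new best
  Position 1 ('a'): window [0,1] length 2 -- new best
  Position 2 ('a'): repeat (last at 1), move window start to 2
  Position 2 ('a'): window [2,2] length 1
  Position 3 ('a'): repeat (last at 2), move window start to 3
  Position 3 ('a'): window [3,3] length 1
  Position 4 ('f'): window [3,4] length 2
  Position 5 ('a'): repeat (last at 3), move window start to 4
  Position 5 ('a'): window [4,5] length 2
  Position 6 ('e'): window [4,6] length 3 -- new best
Longest substring with no repeats: "fae" with length 3

3


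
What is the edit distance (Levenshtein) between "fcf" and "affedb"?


Computing edit distance: "fcf" -> "affedb"
DP table:
           a    f    f    e    d    b
      0    1    2    3    4    5    6
  f   1    1    1    2    3    4    5
  c   2    2    2    2    3    4    5
  f   3    3    2    2    3    4    5
Edit distance = dp[3][6] = 5

5


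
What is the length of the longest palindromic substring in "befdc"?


Input: "befdc"
Checking substrings for palindromes:
  No multi-char palindromic substrings found
Longest palindromic substring: "b" with length 1

1


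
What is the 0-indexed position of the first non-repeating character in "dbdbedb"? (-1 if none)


Input: dbdbedb
Character frequencies:
  'b': 3
  'd': 3
  'e': 1
Scanning left to right for freq == 1:
  Position 0 ('d'): freq=3, skip
  Position 1 ('b'): freq=3, skip
  Position 2 ('d'): freq=3, skip
  Position 3 ('b'): freq=3, skip
  Position 4 ('e'): unique! => answer = 4

4


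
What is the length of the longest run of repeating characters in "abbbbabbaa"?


Input: "abbbbabbaa"
Scanning for longest run:
  Position 1 ('b'): new char, reset run to 1
  Position 2 ('b'): continues run of 'b', length=2
  Position 3 ('b'): continues run of 'b', length=3
  Position 4 ('b'): continues run of 'b', length=4
  Position 5 ('a'): new char, reset run to 1
  Position 6 ('b'): new char, reset run to 1
  Position 7 ('b'): continues run of 'b', length=2
  Position 8 ('a'): new char, reset run to 1
  Position 9 ('a'): continues run of 'a', length=2
Longest run: 'b' with length 4

4


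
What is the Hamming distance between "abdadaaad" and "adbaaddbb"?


Comparing "abdadaaad" and "adbaaddbb" position by position:
  Position 0: 'a' vs 'a' => same
  Position 1: 'b' vs 'd' => differ
  Position 2: 'd' vs 'b' => differ
  Position 3: 'a' vs 'a' => same
  Position 4: 'd' vs 'a' => differ
  Position 5: 'a' vs 'd' => differ
  Position 6: 'a' vs 'd' => differ
  Position 7: 'a' vs 'b' => differ
  Position 8: 'd' vs 'b' => differ
Total differences (Hamming distance): 7

7


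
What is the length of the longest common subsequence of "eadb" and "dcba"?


LCS of "eadb" and "dcba"
DP table:
           d    c    b    a
      0    0    0    0    0
  e   0    0    0    0    0
  a   0    0    0    0    1
  d   0    1    1    1    1
  b   0    1    1    2    2
LCS length = dp[4][4] = 2

2
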